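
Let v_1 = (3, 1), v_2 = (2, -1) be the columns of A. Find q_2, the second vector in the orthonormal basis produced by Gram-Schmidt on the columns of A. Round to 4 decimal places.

v_1 = (3, 1); ‖v_1‖ = 3.1623, so q_1 = (0.9487, 0.3162).
q_1·v_2 = 0.9487·2 + 0.3162·(-1) = 1.5811.
u_2 = v_2 − 1.5811·q_1 = (0.5000, -1.5000).
‖u_2‖ = 1.5811, so q_2 = (0.3162, -0.9487).

q_2 = (0.3162, -0.9487)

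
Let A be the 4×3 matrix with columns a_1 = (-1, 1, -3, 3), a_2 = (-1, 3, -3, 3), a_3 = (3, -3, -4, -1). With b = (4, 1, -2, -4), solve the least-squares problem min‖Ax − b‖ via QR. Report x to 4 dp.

a_1 = (-1, 1, -3, 3); ‖a_1‖ = 4.4721, so q_1 = (-0.2236, 0.2236, -0.6708, 0.6708).
q_1·a_2 = (-0.2236)·(-1) + 0.2236·3 + (-0.6708)·(-3) + 0.6708·3 = 4.9193.
u_2 = a_2 − 4.9193·q_1 = (0.1000, 1.9000, 0.3000, -0.3000).
‖u_2‖ = 1.9494, so q_2 = (0.0513, 0.9747, 0.1539, -0.1539).
q_1·a_3 = (-0.2236)·3 + 0.2236·(-3) + (-0.6708)·(-4) + 0.6708·(-1) = 0.6708; q_2·a_3 = 0.0513·3 + 0.9747·(-3) + 0.1539·(-4) + (-0.1539)·(-1) = -3.2318.
u_3 = a_3 − 0.6708·q_1 + 3.2318·q_2 = (3.3158, 0.0000, -3.0526, -1.9474).
‖u_3‖ = 4.9097, so q_3 = (0.6754, 0.0000, -0.6218, -0.3966).
Qᵀb = (-2.0125, 1.4877, 5.5315).
Back-substitute: x_3 = 5.5315/4.9097 = 1.1266.
x_2 = (1.4877 + 3.2318·1.1266)/1.9494 = 2.6310.
x_1 = (-2.0125 − 4.9193·2.6310 − 0.6708·1.1266)/4.4721 = -3.5131.

x = (-3.5131, 2.6310, 1.1266)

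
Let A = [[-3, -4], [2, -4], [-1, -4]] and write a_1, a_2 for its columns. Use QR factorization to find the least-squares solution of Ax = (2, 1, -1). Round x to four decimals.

x = (-0.1316, -0.1447)

q_1 = a_1/‖a_1‖ = (-3, 2, -1)/3.7417 = (-0.8018, 0.5345, -0.2673).
r_{12} = q_1·a_2 = 2.1381.
u_2 = a_2 − 2.1381·q_1 = (-2.2857, -5.1429, -3.4286).
‖u_2‖ = 6.5900, so q_2 = (-0.3468, -0.7804, -0.5203).
Qᵀb = (-0.8018, -0.9538).
Back-substitute: x_2 = -0.9538/6.5900 = -0.1447.
x_1 = (-0.8018 − 2.1381·(-0.1447))/3.7417 = -0.1316.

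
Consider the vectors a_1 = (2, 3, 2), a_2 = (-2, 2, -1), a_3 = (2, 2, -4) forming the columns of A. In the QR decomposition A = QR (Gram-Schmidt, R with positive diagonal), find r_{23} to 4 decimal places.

r_{23} = 1.3333

a_1 = (2, 3, 2); ‖a_1‖ = 4.1231, so e_1 = (0.4851, 0.7276, 0.4851).
e_1·a_2 = 0.4851·(-2) + 0.7276·2 + 0.4851·(-1) = 0.0000.
u_2 = a_2 + 0.0000·e_1 = (-2.0000, 2.0000, -1.0000).
‖u_2‖ = 3.0000, so e_2 = (-0.6667, 0.6667, -0.3333).
r_{23} = e_2·a_3 = 1.3333.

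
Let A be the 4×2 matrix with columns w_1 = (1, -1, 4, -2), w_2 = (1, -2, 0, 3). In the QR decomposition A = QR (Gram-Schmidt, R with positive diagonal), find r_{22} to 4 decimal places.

r_{22} = 3.6866

w_1 = (1, -1, 4, -2); ‖w_1‖ = 4.6904, so e_1 = (0.2132, -0.2132, 0.8528, -0.4264).
e_1·w_2 = 0.2132·1 + (-0.2132)·(-2) + 0.8528·0 + (-0.4264)·3 = -0.6396.
u_2 = w_2 + 0.6396·e_1 = (1.1364, -2.1364, 0.5455, 2.7273).
r_{22} = ‖u_2‖ = 3.6866.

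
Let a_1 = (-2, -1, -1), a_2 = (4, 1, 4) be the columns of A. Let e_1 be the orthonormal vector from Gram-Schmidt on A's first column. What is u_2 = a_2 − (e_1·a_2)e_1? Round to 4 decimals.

u_2 = (-0.3333, -1.1667, 1.8333)

a_1 = (-2, -1, -1); ‖a_1‖ = 2.4495, so e_1 = (-0.8165, -0.4082, -0.4082).
e_1·a_2 = (-0.8165)·4 + (-0.4082)·1 + (-0.4082)·4 = -5.3072.
u_2 = a_2 + 5.3072·e_1 = (-0.3333, -1.1667, 1.8333).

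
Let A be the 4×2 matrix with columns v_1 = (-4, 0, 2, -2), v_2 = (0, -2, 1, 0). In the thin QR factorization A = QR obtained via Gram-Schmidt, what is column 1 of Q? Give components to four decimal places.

e_1 = (-0.8165, 0.0000, 0.4082, -0.4082)

v_1 = (-4, 0, 2, -2); ‖v_1‖ = 4.8990, so e_1 = (-0.8165, 0.0000, 0.4082, -0.4082).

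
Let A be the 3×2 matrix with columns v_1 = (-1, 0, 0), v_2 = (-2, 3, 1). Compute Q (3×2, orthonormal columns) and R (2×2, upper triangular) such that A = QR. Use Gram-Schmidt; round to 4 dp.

v_1 = (-1, 0, 0); ‖v_1‖ = 1.0000, so e_1 = (-1.0000, 0.0000, 0.0000).
e_1·v_2 = (-1.0000)·(-2) + 0.0000·3 + 0.0000·1 = 2.0000.
u_2 = v_2 − 2.0000·e_1 = (0.0000, 3.0000, 1.0000).
‖u_2‖ = 3.1623, so e_2 = (0.0000, 0.9487, 0.3162).

Q = [[-1.0000, 0.0000], [0.0000, 0.9487], [0.0000, 0.3162]], R = [[1.0000, 2.0000], [0.0000, 3.1623]]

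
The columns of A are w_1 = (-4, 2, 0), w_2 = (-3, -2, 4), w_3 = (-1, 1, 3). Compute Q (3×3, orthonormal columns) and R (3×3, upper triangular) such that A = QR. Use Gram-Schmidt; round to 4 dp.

Q = [[-0.8944, -0.2756, 0.3522], [0.4472, -0.5512, 0.7044], [0.0000, 0.7875, 0.6163]], R = [[4.4721, 1.7889, 1.3416], [0.0000, 5.0794, 2.0869], [0.0000, 0.0000, 2.2011]]

w_1 = (-4, 2, 0); ‖w_1‖ = 4.4721, so e_1 = (-0.8944, 0.4472, 0.0000).
e_1·w_2 = (-0.8944)·(-3) + 0.4472·(-2) + 0.0000·4 = 1.7889.
u_2 = w_2 − 1.7889·e_1 = (-1.4000, -2.8000, 4.0000).
‖u_2‖ = 5.0794, so e_2 = (-0.2756, -0.5512, 0.7875).
e_1·w_3 = (-0.8944)·(-1) + 0.4472·1 + 0.0000·3 = 1.3416; e_2·w_3 = (-0.2756)·(-1) + (-0.5512)·1 + 0.7875·3 = 2.0869.
u_3 = w_3 − 1.3416·e_1 − 2.0869·e_2 = (0.7752, 1.5504, 1.3566).
‖u_3‖ = 2.2011, so e_3 = (0.3522, 0.7044, 0.6163).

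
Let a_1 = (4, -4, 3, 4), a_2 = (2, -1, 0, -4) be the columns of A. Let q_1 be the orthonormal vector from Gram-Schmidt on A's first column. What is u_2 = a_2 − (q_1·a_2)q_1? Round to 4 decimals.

u_2 = (2.2807, -1.2807, 0.2105, -3.7193)

a_1 = (4, -4, 3, 4); ‖a_1‖ = 7.5498, so q_1 = (0.5298, -0.5298, 0.3974, 0.5298).
q_1·a_2 = 0.5298·2 + (-0.5298)·(-1) + 0.3974·0 + 0.5298·(-4) = -0.5298.
u_2 = a_2 + 0.5298·q_1 = (2.2807, -1.2807, 0.2105, -3.7193).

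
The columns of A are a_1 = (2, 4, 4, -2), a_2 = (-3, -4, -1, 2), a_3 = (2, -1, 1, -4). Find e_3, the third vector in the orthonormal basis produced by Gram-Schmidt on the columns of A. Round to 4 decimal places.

e_3 = (0.2366, -0.5836, 0.0789, -0.7728)

a_1 = (2, 4, 4, -2); ‖a_1‖ = 6.3246, so e_1 = (0.3162, 0.6325, 0.6325, -0.3162).
e_1·a_2 = 0.3162·(-3) + 0.6325·(-4) + 0.6325·(-1) + (-0.3162)·2 = -4.7434.
u_2 = a_2 + 4.7434·e_1 = (-1.5000, -1.0000, 2.0000, 0.5000).
‖u_2‖ = 2.7386, so e_2 = (-0.5477, -0.3651, 0.7303, 0.1826).
e_1·a_3 = 0.3162·2 + 0.6325·(-1) + 0.6325·1 + (-0.3162)·(-4) = 1.8974; e_2·a_3 = (-0.5477)·2 + (-0.3651)·(-1) + 0.7303·1 + 0.1826·(-4) = -0.7303.
u_3 = a_3 − 1.8974·e_1 + 0.7303·e_2 = (1.0000, -2.4667, 0.3333, -3.2667).
‖u_3‖ = 4.2269, so e_3 = (0.2366, -0.5836, 0.0789, -0.7728).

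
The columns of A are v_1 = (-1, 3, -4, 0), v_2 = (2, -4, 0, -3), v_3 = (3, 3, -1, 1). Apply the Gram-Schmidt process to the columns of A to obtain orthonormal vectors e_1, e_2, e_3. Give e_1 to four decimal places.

e_1 = (-0.1961, 0.5883, -0.7845, 0.0000)

v_1 = (-1, 3, -4, 0); ‖v_1‖ = 5.0990, so e_1 = (-0.1961, 0.5883, -0.7845, 0.0000).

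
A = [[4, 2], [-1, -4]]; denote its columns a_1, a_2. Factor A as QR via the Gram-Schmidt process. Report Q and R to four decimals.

Q = [[0.9701, -0.2425], [-0.2425, -0.9701]], R = [[4.1231, 2.9104], [0.0000, 3.3955]]

a_1 = (4, -1); ‖a_1‖ = 4.1231, so q_1 = (0.9701, -0.2425).
q_1·a_2 = 0.9701·2 + (-0.2425)·(-4) = 2.9104.
u_2 = a_2 − 2.9104·q_1 = (-0.8235, -3.2941).
‖u_2‖ = 3.3955, so q_2 = (-0.2425, -0.9701).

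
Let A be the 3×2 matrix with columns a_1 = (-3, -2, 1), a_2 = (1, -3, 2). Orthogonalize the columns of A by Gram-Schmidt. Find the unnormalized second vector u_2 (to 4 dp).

a_1 = (-3, -2, 1); ‖a_1‖ = 3.7417, so q_1 = (-0.8018, -0.5345, 0.2673).
q_1·a_2 = (-0.8018)·1 + (-0.5345)·(-3) + 0.2673·2 = 1.3363.
u_2 = a_2 − 1.3363·q_1 = (2.0714, -2.2857, 1.6429).

u_2 = (2.0714, -2.2857, 1.6429)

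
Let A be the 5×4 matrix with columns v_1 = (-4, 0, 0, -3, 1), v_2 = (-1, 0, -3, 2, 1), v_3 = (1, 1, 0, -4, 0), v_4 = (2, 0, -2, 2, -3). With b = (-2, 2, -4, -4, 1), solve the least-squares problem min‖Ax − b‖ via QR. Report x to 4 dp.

x = (0.6195, 1.2034, 1.2996, 0.2530)

v_1 = (-4, 0, 0, -3, 1); ‖v_1‖ = 5.0990, so q_1 = (-0.7845, 0.0000, 0.0000, -0.5883, 0.1961).
q_1·v_2 = (-0.7845)·(-1) + 0.0000·0 + 0.0000·(-3) + (-0.5883)·2 + 0.1961·1 = -0.1961.
u_2 = v_2 + 0.1961·q_1 = (-1.1538, 0.0000, -3.0000, 1.8846, 1.0385).
‖u_2‖ = 3.8680, so q_2 = (-0.2983, 0.0000, -0.7756, 0.4872, 0.2685).
q_1·v_3 = (-0.7845)·1 + 0.0000·1 + 0.0000·0 + (-0.5883)·(-4) + 0.1961·0 = 1.5689; q_2·v_3 = (-0.2983)·1 + 0.0000·1 + (-0.7756)·0 + 0.4872·(-4) + 0.2685·0 = -2.2472.
u_3 = v_3 − 1.5689·q_1 + 2.2472·q_2 = (1.5604, 1.0000, -1.7429, -1.9820, 0.2956).
‖u_3‖ = 3.2386, so q_3 = (0.4818, 0.3088, -0.5382, -0.6120, 0.0913).
q_1·v_4 = (-0.7845)·2 + 0.0000·0 + 0.0000·(-2) + (-0.5883)·2 + 0.1961·(-3) = -3.3340; q_2·v_4 = (-0.2983)·2 + 0.0000·0 + (-0.7756)·(-2) + 0.4872·2 + 0.2685·(-3) = 1.1236; q_3·v_4 = 0.4818·2 + 0.3088·0 + (-0.5382)·(-2) + (-0.6120)·2 + 0.0913·(-3) = 0.5421.
u_4 = v_4 + 3.3340·q_1 − 1.1236·q_2 − 0.5421·q_3 = (-0.5414, -0.1674, -0.8368, -0.1772, -2.6973).
‖u_4‖ = 2.8859, so q_4 = (-0.1876, -0.0580, -0.2900, -0.0614, -0.9347).
Qᵀb = (4.1184, 2.0185, 4.3459, 0.7300).
Back-substitute: x_4 = 0.7300/2.8859 = 0.2530.
x_3 = (4.3459 − 0.5421·0.2530)/3.2386 = 1.2996.
x_2 = (2.0185 + 2.2472·1.2996 − 1.1236·0.2530)/3.8680 = 1.2034.
x_1 = (4.1184 + 0.1961·1.2034 − 1.5689·1.2996 + 3.3340·0.2530)/5.0990 = 0.6195.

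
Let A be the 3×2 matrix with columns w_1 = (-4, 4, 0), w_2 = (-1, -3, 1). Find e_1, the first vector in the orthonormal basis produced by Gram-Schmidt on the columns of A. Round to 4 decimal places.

e_1 = (-0.7071, 0.7071, 0.0000)

w_1 = (-4, 4, 0); ‖w_1‖ = 5.6569, so e_1 = (-0.7071, 0.7071, 0.0000).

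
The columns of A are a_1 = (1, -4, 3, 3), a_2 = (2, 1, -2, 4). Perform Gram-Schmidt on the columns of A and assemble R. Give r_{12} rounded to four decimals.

e_1 = a_1/‖a_1‖ = (1, -4, 3, 3)/5.9161 = (0.1690, -0.6761, 0.5071, 0.5071).
r_{12} = e_1·a_2 = 0.6761.

r_{12} = 0.6761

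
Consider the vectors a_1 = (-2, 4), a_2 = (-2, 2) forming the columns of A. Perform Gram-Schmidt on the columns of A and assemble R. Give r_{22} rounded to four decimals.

r_{22} = 0.8944

a_1 = (-2, 4); ‖a_1‖ = 4.4721, so q_1 = (-0.4472, 0.8944).
q_1·a_2 = (-0.4472)·(-2) + 0.8944·2 = 2.6833.
u_2 = a_2 − 2.6833·q_1 = (-0.8000, -0.4000).
r_{22} = ‖u_2‖ = 0.8944.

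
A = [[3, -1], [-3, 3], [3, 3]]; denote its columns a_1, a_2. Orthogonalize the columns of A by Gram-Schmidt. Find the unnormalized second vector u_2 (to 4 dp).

u_2 = (-0.6667, 2.6667, 3.3333)

q_1 = a_1/‖a_1‖ = (3, -3, 3)/5.1962 = (0.5774, -0.5774, 0.5774).
r_{12} = q_1·a_2 = -0.5774.
u_2 = a_2 + 0.5774·q_1 = (-0.6667, 2.6667, 3.3333).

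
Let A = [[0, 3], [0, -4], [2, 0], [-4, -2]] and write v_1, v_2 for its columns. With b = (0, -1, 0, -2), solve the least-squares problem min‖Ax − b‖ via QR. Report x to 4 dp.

q_1 = v_1/‖v_1‖ = (0, 0, 2, -4)/4.4721 = (0.0000, 0.0000, 0.4472, -0.8944).
r_{12} = q_1·v_2 = 1.7889.
u_2 = v_2 − 1.7889·q_1 = (3.0000, -4.0000, -0.8000, -0.4000).
‖u_2‖ = 5.0794, so q_2 = (0.5906, -0.7875, -0.1575, -0.0787).
Qᵀb = (1.7889, 0.9450).
Back-substitute: x_2 = 0.9450/5.0794 = 0.1860.
x_1 = (1.7889 − 1.7889·0.1860)/4.4721 = 0.3256.

x = (0.3256, 0.1860)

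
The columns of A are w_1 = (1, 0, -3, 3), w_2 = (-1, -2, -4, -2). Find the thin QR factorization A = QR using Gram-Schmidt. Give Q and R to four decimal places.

Q = [[0.2294, -0.2596], [0.0000, -0.4110], [-0.6882, -0.6597], [0.6882, -0.5732]], R = [[4.3589, 1.1471], [0.0000, 4.8666]]

w_1 = (1, 0, -3, 3); ‖w_1‖ = 4.3589, so q_1 = (0.2294, 0.0000, -0.6882, 0.6882).
q_1·w_2 = 0.2294·(-1) + 0.0000·(-2) + (-0.6882)·(-4) + 0.6882·(-2) = 1.1471.
u_2 = w_2 − 1.1471·q_1 = (-1.2632, -2.0000, -3.2105, -2.7895).
‖u_2‖ = 4.8666, so q_2 = (-0.2596, -0.4110, -0.6597, -0.5732).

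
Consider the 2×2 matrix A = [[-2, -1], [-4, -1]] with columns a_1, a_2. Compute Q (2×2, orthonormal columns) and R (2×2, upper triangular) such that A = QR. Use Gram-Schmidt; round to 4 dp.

Q = [[-0.4472, -0.8944], [-0.8944, 0.4472]], R = [[4.4721, 1.3416], [0.0000, 0.4472]]

e_1 = a_1/‖a_1‖ = (-2, -4)/4.4721 = (-0.4472, -0.8944).
r_{12} = e_1·a_2 = 1.3416.
u_2 = a_2 − 1.3416·e_1 = (-0.4000, 0.2000).
‖u_2‖ = 0.4472, so e_2 = (-0.8944, 0.4472).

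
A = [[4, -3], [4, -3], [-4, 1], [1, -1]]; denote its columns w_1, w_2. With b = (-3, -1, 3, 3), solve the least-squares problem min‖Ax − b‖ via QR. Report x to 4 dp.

w_1 = (4, 4, -4, 1); ‖w_1‖ = 7.0000, so q_1 = (0.5714, 0.5714, -0.5714, 0.1429).
q_1·w_2 = 0.5714·(-3) + 0.5714·(-3) + (-0.5714)·1 + 0.1429·(-1) = -4.1429.
u_2 = w_2 + 4.1429·q_1 = (-0.6327, -0.6327, -1.3673, -0.4082).
‖u_2‖ = 1.6843, so q_2 = (-0.3756, -0.3756, -0.8118, -0.2423).
Qᵀb = (-3.5714, -1.6600).
Back-substitute: x_2 = -1.6600/1.6843 = -0.9856.
x_1 = (-3.5714 + 4.1429·(-0.9856))/7.0000 = -1.0935.

x = (-1.0935, -0.9856)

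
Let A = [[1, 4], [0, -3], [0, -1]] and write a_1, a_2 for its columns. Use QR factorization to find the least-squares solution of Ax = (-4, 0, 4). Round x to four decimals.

a_1 = (1, 0, 0); ‖a_1‖ = 1.0000, so q_1 = (1.0000, 0.0000, 0.0000).
q_1·a_2 = 1.0000·4 + 0.0000·(-3) + 0.0000·(-1) = 4.0000.
u_2 = a_2 − 4.0000·q_1 = (0.0000, -3.0000, -1.0000).
‖u_2‖ = 3.1623, so q_2 = (0.0000, -0.9487, -0.3162).
Qᵀb = (-4.0000, -1.2649).
Back-substitute: x_2 = -1.2649/3.1623 = -0.4000.
x_1 = (-4.0000 − 4.0000·(-0.4000))/1.0000 = -2.4000.

x = (-2.4000, -0.4000)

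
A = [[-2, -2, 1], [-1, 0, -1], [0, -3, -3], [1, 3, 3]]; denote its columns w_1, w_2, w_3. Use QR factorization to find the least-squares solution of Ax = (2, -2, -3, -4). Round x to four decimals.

x = (-0.5785, -0.5083, 0.5145)

w_1 = (-2, -1, 0, 1); ‖w_1‖ = 2.4495, so q_1 = (-0.8165, -0.4082, 0.0000, 0.4082).
q_1·w_2 = (-0.8165)·(-2) + (-0.4082)·0 + 0.0000·(-3) + 0.4082·3 = 2.8577.
u_2 = w_2 − 2.8577·q_1 = (0.3333, 1.1667, -3.0000, 1.8333).
‖u_2‖ = 3.7193, so q_2 = (0.0896, 0.3137, -0.8066, 0.4929).
q_1·w_3 = (-0.8165)·1 + (-0.4082)·(-1) + 0.0000·(-3) + 0.4082·3 = 0.8165; q_2·w_3 = 0.0896·1 + 0.3137·(-1) + (-0.8066)·(-3) + 0.4929·3 = 3.6745.
u_3 = w_3 − 0.8165·q_1 − 3.6745·q_2 = (1.3373, -1.8193, -0.0361, 0.8554).
‖u_3‖ = 2.4148, so q_3 = (0.5538, -0.7534, -0.0150, 0.3542).
Qᵀb = (-2.4495, 0.0000, 1.2423).
Back-substitute: x_3 = 1.2423/2.4148 = 0.5145.
x_2 = (0.0000 − 3.6745·0.5145)/3.7193 = -0.5083.
x_1 = (-2.4495 − 2.8577·(-0.5083) − 0.8165·0.5145)/2.4495 = -0.5785.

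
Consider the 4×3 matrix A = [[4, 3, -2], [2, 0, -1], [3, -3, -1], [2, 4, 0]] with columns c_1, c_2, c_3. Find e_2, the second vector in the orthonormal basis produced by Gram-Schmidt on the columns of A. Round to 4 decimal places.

e_2 = (0.3026, -0.1210, -0.7263, 0.6052)

c_1 = (4, 2, 3, 2); ‖c_1‖ = 5.7446, so e_1 = (0.6963, 0.3482, 0.5222, 0.3482).
e_1·c_2 = 0.6963·3 + 0.3482·0 + 0.5222·(-3) + 0.3482·4 = 1.9149.
u_2 = c_2 − 1.9149·e_1 = (1.6667, -0.6667, -4.0000, 3.3333).
‖u_2‖ = 5.5076, so e_2 = (0.3026, -0.1210, -0.7263, 0.6052).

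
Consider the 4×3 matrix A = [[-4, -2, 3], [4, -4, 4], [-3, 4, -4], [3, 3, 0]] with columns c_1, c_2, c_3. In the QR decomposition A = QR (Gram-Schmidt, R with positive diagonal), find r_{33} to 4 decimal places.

r_{33} = 2.8212

q_1 = c_1/‖c_1‖ = (-4, 4, -3, 3)/7.0711 = (-0.5657, 0.5657, -0.4243, 0.4243).
r_{12} = q_1·c_2 = -1.5556.
u_2 = c_2 + 1.5556·q_1 = (-2.8800, -3.1200, 3.3400, 3.6600).
‖u_2‖ = 6.5253, so q_2 = (-0.4414, -0.4781, 0.5119, 0.5609).
r_{13} = q_1·c_3 = 2.2627; r_{23} = q_2·c_3 = -5.2840.
u_3 = c_3 − 2.2627·q_1 + 5.2840·q_2 = (1.9479, 0.1935, -0.3354, 2.0038).
r_{33} = ‖u_3‖ = 2.8212.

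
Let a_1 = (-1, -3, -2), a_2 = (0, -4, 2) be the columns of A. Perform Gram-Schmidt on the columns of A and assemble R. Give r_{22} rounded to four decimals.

r_{22} = 3.9279

a_1 = (-1, -3, -2); ‖a_1‖ = 3.7417, so e_1 = (-0.2673, -0.8018, -0.5345).
e_1·a_2 = (-0.2673)·0 + (-0.8018)·(-4) + (-0.5345)·2 = 2.1381.
u_2 = a_2 − 2.1381·e_1 = (0.5714, -2.2857, 3.1429).
r_{22} = ‖u_2‖ = 3.9279.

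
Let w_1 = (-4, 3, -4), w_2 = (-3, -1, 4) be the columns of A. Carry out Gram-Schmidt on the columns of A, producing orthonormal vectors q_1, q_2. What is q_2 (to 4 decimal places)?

w_1 = (-4, 3, -4); ‖w_1‖ = 6.4031, so q_1 = (-0.6247, 0.4685, -0.6247).
q_1·w_2 = (-0.6247)·(-3) + 0.4685·(-1) + (-0.6247)·4 = -1.0932.
u_2 = w_2 + 1.0932·q_1 = (-3.6829, -0.4878, 3.3171).
‖u_2‖ = 4.9804, so q_2 = (-0.7395, -0.0979, 0.6660).

q_2 = (-0.7395, -0.0979, 0.6660)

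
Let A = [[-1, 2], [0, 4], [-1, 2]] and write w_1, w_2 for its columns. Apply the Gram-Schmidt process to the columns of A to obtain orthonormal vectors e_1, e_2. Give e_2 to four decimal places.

e_2 = (0.0000, 1.0000, 0.0000)

w_1 = (-1, 0, -1); ‖w_1‖ = 1.4142, so e_1 = (-0.7071, 0.0000, -0.7071).
e_1·w_2 = (-0.7071)·2 + 0.0000·4 + (-0.7071)·2 = -2.8284.
u_2 = w_2 + 2.8284·e_1 = (0.0000, 4.0000, 0.0000).
‖u_2‖ = 4.0000, so e_2 = (0.0000, 1.0000, 0.0000).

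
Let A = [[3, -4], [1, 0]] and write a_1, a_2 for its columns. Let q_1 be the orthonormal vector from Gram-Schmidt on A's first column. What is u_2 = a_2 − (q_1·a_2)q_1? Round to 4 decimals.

q_1 = a_1/‖a_1‖ = (3, 1)/3.1623 = (0.9487, 0.3162).
r_{12} = q_1·a_2 = -3.7947.
u_2 = a_2 + 3.7947·q_1 = (-0.4000, 1.2000).

u_2 = (-0.4000, 1.2000)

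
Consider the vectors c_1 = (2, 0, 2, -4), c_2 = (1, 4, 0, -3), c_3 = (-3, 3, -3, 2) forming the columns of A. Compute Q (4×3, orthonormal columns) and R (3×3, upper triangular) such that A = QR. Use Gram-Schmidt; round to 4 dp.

c_1 = (2, 0, 2, -4); ‖c_1‖ = 4.8990, so q_1 = (0.4082, 0.0000, 0.4082, -0.8165).
q_1·c_2 = 0.4082·1 + 0.0000·4 + 0.4082·0 + (-0.8165)·(-3) = 2.8577.
u_2 = c_2 − 2.8577·q_1 = (-0.1667, 4.0000, -1.1667, -0.6667).
‖u_2‖ = 4.2230, so q_2 = (-0.0395, 0.9472, -0.2763, -0.1579).
q_1·c_3 = 0.4082·(-3) + 0.0000·3 + 0.4082·(-3) + (-0.8165)·2 = -4.0825; q_2·c_3 = (-0.0395)·(-3) + 0.9472·3 + (-0.2763)·(-3) + (-0.1579)·2 = 3.4731.
u_3 = c_3 + 4.0825·q_1 − 3.4731·q_2 = (-1.1963, -0.2897, -0.3738, -0.7850).
‖u_3‖ = 1.5070, so q_3 = (-0.7938, -0.1923, -0.2481, -0.5209).

Q = [[0.4082, -0.0395, -0.7938], [0.0000, 0.9472, -0.1923], [0.4082, -0.2763, -0.2481], [-0.8165, -0.1579, -0.5209]], R = [[4.8990, 2.8577, -4.0825], [0.0000, 4.2230, 3.4731], [0.0000, 0.0000, 1.5070]]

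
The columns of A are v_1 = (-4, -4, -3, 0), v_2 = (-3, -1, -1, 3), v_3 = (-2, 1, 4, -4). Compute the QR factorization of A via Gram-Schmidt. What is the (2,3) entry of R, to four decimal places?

v_1 = (-4, -4, -3, 0); ‖v_1‖ = 6.4031, so e_1 = (-0.6247, -0.6247, -0.4685, 0.0000).
e_1·v_2 = (-0.6247)·(-3) + (-0.6247)·(-1) + (-0.4685)·(-1) + 0.0000·3 = 2.9673.
u_2 = v_2 − 2.9673·e_1 = (-1.1463, 0.8537, 0.3902, 3.0000).
‖u_2‖ = 3.3459, so e_2 = (-0.3426, 0.2551, 0.1166, 0.8966).
r_{23} = e_2·v_3 = -2.1796.

r_{23} = -2.1796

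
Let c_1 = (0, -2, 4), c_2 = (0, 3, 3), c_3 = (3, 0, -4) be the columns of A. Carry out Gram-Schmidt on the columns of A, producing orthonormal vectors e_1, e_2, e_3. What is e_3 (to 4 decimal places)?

c_1 = (0, -2, 4); ‖c_1‖ = 4.4721, so e_1 = (0.0000, -0.4472, 0.8944).
e_1·c_2 = 0.0000·0 + (-0.4472)·3 + 0.8944·3 = 1.3416.
u_2 = c_2 − 1.3416·e_1 = (0.0000, 3.6000, 1.8000).
‖u_2‖ = 4.0249, so e_2 = (0.0000, 0.8944, 0.4472).
e_1·c_3 = 0.0000·3 + (-0.4472)·0 + 0.8944·(-4) = -3.5777; e_2·c_3 = 0.0000·3 + 0.8944·0 + 0.4472·(-4) = -1.7889.
u_3 = c_3 + 3.5777·e_1 + 1.7889·e_2 = (3.0000, 0.0000, 0.0000).
‖u_3‖ = 3.0000, so e_3 = (1.0000, 0.0000, 0.0000).

e_3 = (1.0000, 0.0000, 0.0000)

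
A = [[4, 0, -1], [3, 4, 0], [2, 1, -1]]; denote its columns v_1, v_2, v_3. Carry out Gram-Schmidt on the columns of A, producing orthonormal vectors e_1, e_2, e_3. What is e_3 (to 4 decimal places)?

e_3 = (0.2901, 0.2321, -0.9284)

v_1 = (4, 3, 2); ‖v_1‖ = 5.3852, so e_1 = (0.7428, 0.5571, 0.3714).
e_1·v_2 = 0.7428·0 + 0.5571·4 + 0.3714·1 = 2.5997.
u_2 = v_2 − 2.5997·e_1 = (-1.9310, 2.5517, 0.0345).
‖u_2‖ = 3.2002, so e_2 = (-0.6034, 0.7974, 0.0108).
e_1·v_3 = 0.7428·(-1) + 0.5571·0 + 0.3714·(-1) = -1.1142; e_2·v_3 = (-0.6034)·(-1) + 0.7974·0 + 0.0108·(-1) = 0.5926.
u_3 = v_3 + 1.1142·e_1 − 0.5926·e_2 = (0.1852, 0.1481, -0.5926).
‖u_3‖ = 0.6383, so e_3 = (0.2901, 0.2321, -0.9284).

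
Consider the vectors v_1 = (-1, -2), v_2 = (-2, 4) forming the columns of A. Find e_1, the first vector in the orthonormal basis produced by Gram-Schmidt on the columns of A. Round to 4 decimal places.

v_1 = (-1, -2); ‖v_1‖ = 2.2361, so e_1 = (-0.4472, -0.8944).

e_1 = (-0.4472, -0.8944)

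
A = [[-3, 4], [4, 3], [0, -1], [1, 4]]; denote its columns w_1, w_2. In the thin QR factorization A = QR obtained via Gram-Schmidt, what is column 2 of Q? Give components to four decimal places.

w_1 = (-3, 4, 0, 1); ‖w_1‖ = 5.0990, so q_1 = (-0.5883, 0.7845, 0.0000, 0.1961).
q_1·w_2 = (-0.5883)·4 + 0.7845·3 + 0.0000·(-1) + 0.1961·4 = 0.7845.
u_2 = w_2 − 0.7845·q_1 = (4.4615, 2.3846, -1.0000, 3.8462).
‖u_2‖ = 6.4331, so q_2 = (0.6935, 0.3707, -0.1554, 0.5979).

q_2 = (0.6935, 0.3707, -0.1554, 0.5979)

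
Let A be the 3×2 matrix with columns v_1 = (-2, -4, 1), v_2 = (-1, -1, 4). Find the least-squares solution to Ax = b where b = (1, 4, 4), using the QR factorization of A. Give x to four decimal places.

x = (-1.3022, 1.3345)

e_1 = v_1/‖v_1‖ = (-2, -4, 1)/4.5826 = (-0.4364, -0.8729, 0.2182).
r_{12} = e_1·v_2 = 2.1822.
u_2 = v_2 − 2.1822·e_1 = (-0.0476, 0.9048, 3.5238).
‖u_2‖ = 3.6384, so e_2 = (-0.0131, 0.2487, 0.9685).
Qᵀb = (-3.0551, 4.8556).
Back-substitute: x_2 = 4.8556/3.6384 = 1.3345.
x_1 = (-3.0551 − 2.1822·1.3345)/4.5826 = -1.3022.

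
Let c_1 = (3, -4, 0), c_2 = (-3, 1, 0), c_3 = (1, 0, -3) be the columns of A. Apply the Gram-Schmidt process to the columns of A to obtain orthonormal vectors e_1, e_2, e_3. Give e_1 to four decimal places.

e_1 = c_1/‖c_1‖ = (3, -4, 0)/5.0000 = (0.6000, -0.8000, 0.0000).

e_1 = (0.6000, -0.8000, 0.0000)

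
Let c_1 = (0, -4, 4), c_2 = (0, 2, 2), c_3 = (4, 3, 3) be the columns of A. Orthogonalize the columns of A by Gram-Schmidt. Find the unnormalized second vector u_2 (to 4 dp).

c_1 = (0, -4, 4); ‖c_1‖ = 5.6569, so q_1 = (0.0000, -0.7071, 0.7071).
q_1·c_2 = 0.0000·0 + (-0.7071)·2 + 0.7071·2 = 0.0000.
u_2 = c_2 + 0.0000·q_1 = (0.0000, 2.0000, 2.0000).

u_2 = (0.0000, 2.0000, 2.0000)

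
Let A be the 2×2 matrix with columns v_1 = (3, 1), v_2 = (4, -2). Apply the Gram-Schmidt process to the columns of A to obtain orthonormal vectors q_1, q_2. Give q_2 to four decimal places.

q_2 = (0.3162, -0.9487)

v_1 = (3, 1); ‖v_1‖ = 3.1623, so q_1 = (0.9487, 0.3162).
q_1·v_2 = 0.9487·4 + 0.3162·(-2) = 3.1623.
u_2 = v_2 − 3.1623·q_1 = (1.0000, -3.0000).
‖u_2‖ = 3.1623, so q_2 = (0.3162, -0.9487).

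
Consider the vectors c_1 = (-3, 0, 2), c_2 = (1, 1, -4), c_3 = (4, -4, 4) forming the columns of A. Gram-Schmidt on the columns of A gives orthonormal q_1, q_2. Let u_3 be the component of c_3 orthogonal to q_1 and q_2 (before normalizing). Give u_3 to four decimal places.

u_3 = (-0.3540, -1.7699, -0.5310)

c_1 = (-3, 0, 2); ‖c_1‖ = 3.6056, so q_1 = (-0.8321, 0.0000, 0.5547).
q_1·c_2 = (-0.8321)·1 + 0.0000·1 + 0.5547·(-4) = -3.0509.
u_2 = c_2 + 3.0509·q_1 = (-1.5385, 1.0000, -2.3077).
‖u_2‖ = 2.9483, so q_2 = (-0.5218, 0.3392, -0.7827).
q_1·c_3 = (-0.8321)·4 + 0.0000·(-4) + 0.5547·4 = -1.1094; q_2·c_3 = (-0.5218)·4 + 0.3392·(-4) + (-0.7827)·4 = -6.5749.
u_3 = c_3 + 1.1094·q_1 + 6.5749·q_2 = (-0.3540, -1.7699, -0.5310).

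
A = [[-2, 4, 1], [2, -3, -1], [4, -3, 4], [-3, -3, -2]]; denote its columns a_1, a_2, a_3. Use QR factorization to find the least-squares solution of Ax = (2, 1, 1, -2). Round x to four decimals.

x = (0.3479, 0.3210, 0.1099)

q_1 = a_1/‖a_1‖ = (-2, 2, 4, -3)/5.7446 = (-0.3482, 0.3482, 0.6963, -0.5222).
r_{12} = q_1·a_2 = -2.9593.
u_2 = a_2 + 2.9593·q_1 = (2.9697, -1.9697, -0.9394, -4.5455).
‖u_2‖ = 5.8517, so q_2 = (0.5075, -0.3366, -0.1605, -0.7768).
r_{13} = q_1·a_3 = 3.1334; r_{23} = q_2·a_3 = 1.7555.
u_3 = a_3 − 3.1334·q_1 − 1.7555·q_2 = (1.2000, -1.5000, 2.1000, 1.0000).
‖u_3‖ = 3.0166, so q_3 = (0.3978, -0.4972, 0.6961, 0.3315).
Qᵀb = (1.3926, 2.0714, 0.3315).
Back-substitute: x_3 = 0.3315/3.0166 = 0.1099.
x_2 = (2.0714 − 1.7555·0.1099)/5.8517 = 0.3210.
x_1 = (1.3926 + 2.9593·0.3210 − 3.1334·0.1099)/5.7446 = 0.3479.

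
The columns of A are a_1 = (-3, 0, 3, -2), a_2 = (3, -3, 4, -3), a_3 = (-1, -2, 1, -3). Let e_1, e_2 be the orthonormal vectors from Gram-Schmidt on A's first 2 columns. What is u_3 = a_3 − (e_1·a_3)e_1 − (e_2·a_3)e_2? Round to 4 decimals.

e_1 = a_1/‖a_1‖ = (-3, 0, 3, -2)/4.6904 = (-0.6396, 0.0000, 0.6396, -0.4264).
r_{12} = e_1·a_2 = 1.9188.
u_2 = a_2 − 1.9188·e_1 = (4.2273, -3.0000, 2.7727, -2.1818).
‖u_2‖ = 6.2704, so e_2 = (0.6742, -0.4784, 0.4422, -0.3480).
r_{13} = e_1·a_3 = 2.5584; r_{23} = e_2·a_3 = 1.7688.
u_3 = a_3 − 2.5584·e_1 − 1.7688·e_2 = (-0.5561, -1.1538, -1.4185, -1.2936).

u_3 = (-0.5561, -1.1538, -1.4185, -1.2936)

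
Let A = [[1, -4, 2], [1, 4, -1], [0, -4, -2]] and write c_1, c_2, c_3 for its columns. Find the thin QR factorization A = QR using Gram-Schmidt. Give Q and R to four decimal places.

Q = [[0.7071, -0.5774, 0.4082], [0.7071, 0.5774, -0.4082], [0.0000, -0.5774, -0.8165]], R = [[1.4142, 0.0000, 0.7071], [0.0000, 6.9282, -0.5774], [0.0000, 0.0000, 2.8577]]

q_1 = c_1/‖c_1‖ = (1, 1, 0)/1.4142 = (0.7071, 0.7071, 0.0000).
r_{12} = q_1·c_2 = 0.0000.
u_2 = c_2 + 0.0000·q_1 = (-4.0000, 4.0000, -4.0000).
‖u_2‖ = 6.9282, so q_2 = (-0.5774, 0.5774, -0.5774).
r_{13} = q_1·c_3 = 0.7071; r_{23} = q_2·c_3 = -0.5774.
u_3 = c_3 − 0.7071·q_1 + 0.5774·q_2 = (1.1667, -1.1667, -2.3333).
‖u_3‖ = 2.8577, so q_3 = (0.4082, -0.4082, -0.8165).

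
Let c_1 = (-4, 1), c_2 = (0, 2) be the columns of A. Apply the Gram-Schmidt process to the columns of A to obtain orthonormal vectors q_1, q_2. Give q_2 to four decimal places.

q_2 = (0.2425, 0.9701)

q_1 = c_1/‖c_1‖ = (-4, 1)/4.1231 = (-0.9701, 0.2425).
r_{12} = q_1·c_2 = 0.4851.
u_2 = c_2 − 0.4851·q_1 = (0.4706, 1.8824).
‖u_2‖ = 1.9403, so q_2 = (0.2425, 0.9701).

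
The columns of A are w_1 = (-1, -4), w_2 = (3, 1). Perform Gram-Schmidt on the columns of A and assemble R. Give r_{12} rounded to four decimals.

q_1 = w_1/‖w_1‖ = (-1, -4)/4.1231 = (-0.2425, -0.9701).
r_{12} = q_1·w_2 = -1.6977.

r_{12} = -1.6977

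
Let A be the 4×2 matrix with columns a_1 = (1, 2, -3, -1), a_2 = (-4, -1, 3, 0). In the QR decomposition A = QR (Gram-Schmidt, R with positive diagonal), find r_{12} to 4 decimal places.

a_1 = (1, 2, -3, -1); ‖a_1‖ = 3.8730, so q_1 = (0.2582, 0.5164, -0.7746, -0.2582).
r_{12} = q_1·a_2 = -3.8730.

r_{12} = -3.8730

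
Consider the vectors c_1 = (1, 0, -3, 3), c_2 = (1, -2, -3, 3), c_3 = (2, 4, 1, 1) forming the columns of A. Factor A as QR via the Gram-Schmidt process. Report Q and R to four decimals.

Q = [[0.2294, 0.0000, 0.7875], [0.0000, -1.0000, 0.0000], [-0.6882, 0.0000, 0.5468], [0.6882, 0.0000, 0.2844]], R = [[4.3589, 4.3589, 0.4588], [0.0000, 2.0000, -4.0000], [0.0000, 0.0000, 2.4061]]

e_1 = c_1/‖c_1‖ = (1, 0, -3, 3)/4.3589 = (0.2294, 0.0000, -0.6882, 0.6882).
r_{12} = e_1·c_2 = 4.3589.
u_2 = c_2 − 4.3589·e_1 = (0.0000, -2.0000, 0.0000, 0.0000).
‖u_2‖ = 2.0000, so e_2 = (0.0000, -1.0000, 0.0000, 0.0000).
r_{13} = e_1·c_3 = 0.4588; r_{23} = e_2·c_3 = -4.0000.
u_3 = c_3 − 0.4588·e_1 + 4.0000·e_2 = (1.8947, 0.0000, 1.3158, 0.6842).
‖u_3‖ = 2.4061, so e_3 = (0.7875, 0.0000, 0.5468, 0.2844).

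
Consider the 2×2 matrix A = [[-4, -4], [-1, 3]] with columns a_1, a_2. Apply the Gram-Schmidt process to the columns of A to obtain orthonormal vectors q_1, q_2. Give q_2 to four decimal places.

q_2 = (-0.2425, 0.9701)

a_1 = (-4, -1); ‖a_1‖ = 4.1231, so q_1 = (-0.9701, -0.2425).
q_1·a_2 = (-0.9701)·(-4) + (-0.2425)·3 = 3.1530.
u_2 = a_2 − 3.1530·q_1 = (-0.9412, 3.7647).
‖u_2‖ = 3.8806, so q_2 = (-0.2425, 0.9701).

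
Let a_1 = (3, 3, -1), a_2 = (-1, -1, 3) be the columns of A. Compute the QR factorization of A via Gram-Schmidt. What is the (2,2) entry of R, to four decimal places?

a_1 = (3, 3, -1); ‖a_1‖ = 4.3589, so q_1 = (0.6882, 0.6882, -0.2294).
q_1·a_2 = 0.6882·(-1) + 0.6882·(-1) + (-0.2294)·3 = -2.0647.
u_2 = a_2 + 2.0647·q_1 = (0.4211, 0.4211, 2.5263).
r_{22} = ‖u_2‖ = 2.5955.

r_{22} = 2.5955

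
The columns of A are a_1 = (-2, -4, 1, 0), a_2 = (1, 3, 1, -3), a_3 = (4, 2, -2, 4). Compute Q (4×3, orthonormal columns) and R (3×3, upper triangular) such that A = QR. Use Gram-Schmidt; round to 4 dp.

a_1 = (-2, -4, 1, 0); ‖a_1‖ = 4.5826, so q_1 = (-0.4364, -0.8729, 0.2182, 0.0000).
q_1·a_2 = (-0.4364)·1 + (-0.8729)·3 + 0.2182·1 + 0.0000·(-3) = -2.8368.
u_2 = a_2 + 2.8368·q_1 = (-0.2381, 0.5238, 1.6190, -3.0000).
‖u_2‖ = 3.4572, so q_2 = (-0.0689, 0.1515, 0.4683, -0.8677).
q_1·a_3 = (-0.4364)·4 + (-0.8729)·2 + 0.2182·(-2) + 0.0000·4 = -3.9279; q_2·a_3 = (-0.0689)·4 + 0.1515·2 + 0.4683·(-2) + (-0.8677)·4 = -4.3801.
u_3 = a_3 + 3.9279·q_1 + 4.3801·q_2 = (1.9841, -0.7649, 0.9084, 0.1992).
‖u_3‖ = 2.3209, so q_3 = (0.8549, -0.3296, 0.3914, 0.0858).

Q = [[-0.4364, -0.0689, 0.8549], [-0.8729, 0.1515, -0.3296], [0.2182, 0.4683, 0.3914], [0.0000, -0.8677, 0.0858]], R = [[4.5826, -2.8368, -3.9279], [0.0000, 3.4572, -4.3801], [0.0000, 0.0000, 2.3209]]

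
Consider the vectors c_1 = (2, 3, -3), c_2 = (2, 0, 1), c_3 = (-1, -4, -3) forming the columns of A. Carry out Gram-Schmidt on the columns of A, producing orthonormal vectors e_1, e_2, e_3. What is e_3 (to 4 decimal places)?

c_1 = (2, 3, -3); ‖c_1‖ = 4.6904, so e_1 = (0.4264, 0.6396, -0.6396).
e_1·c_2 = 0.4264·2 + 0.6396·0 + (-0.6396)·1 = 0.2132.
u_2 = c_2 − 0.2132·e_1 = (1.9091, -0.1364, 1.1364).
‖u_2‖ = 2.2259, so e_2 = (0.8577, -0.0613, 0.5105).
e_1·c_3 = 0.4264·(-1) + 0.6396·(-4) + (-0.6396)·(-3) = -1.0660; e_2·c_3 = 0.8577·(-1) + (-0.0613)·(-4) + 0.5105·(-3) = -2.1442.
u_3 = c_3 + 1.0660·e_1 + 2.1442·e_2 = (1.2936, -3.4495, -2.5872).
‖u_3‖ = 4.5018, so e_3 = (0.2873, -0.7663, -0.5747).

e_3 = (0.2873, -0.7663, -0.5747)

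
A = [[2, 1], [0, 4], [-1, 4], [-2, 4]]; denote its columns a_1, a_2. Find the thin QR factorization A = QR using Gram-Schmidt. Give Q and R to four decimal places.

Q = [[0.6667, 0.5235], [0.0000, 0.6498], [-0.3333, 0.4693], [-0.6667, 0.2888]], R = [[3.0000, -3.3333], [0.0000, 6.1554]]

e_1 = a_1/‖a_1‖ = (2, 0, -1, -2)/3.0000 = (0.6667, 0.0000, -0.3333, -0.6667).
r_{12} = e_1·a_2 = -3.3333.
u_2 = a_2 + 3.3333·e_1 = (3.2222, 4.0000, 2.8889, 1.7778).
‖u_2‖ = 6.1554, so e_2 = (0.5235, 0.6498, 0.4693, 0.2888).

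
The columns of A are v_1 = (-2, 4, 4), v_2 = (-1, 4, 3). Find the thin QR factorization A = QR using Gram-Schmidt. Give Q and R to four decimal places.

Q = [[-0.3333, 0.6667], [0.6667, 0.6667], [0.6667, -0.3333]], R = [[6.0000, 5.0000], [0.0000, 1.0000]]

v_1 = (-2, 4, 4); ‖v_1‖ = 6.0000, so e_1 = (-0.3333, 0.6667, 0.6667).
e_1·v_2 = (-0.3333)·(-1) + 0.6667·4 + 0.6667·3 = 5.0000.
u_2 = v_2 − 5.0000·e_1 = (0.6667, 0.6667, -0.3333).
‖u_2‖ = 1.0000, so e_2 = (0.6667, 0.6667, -0.3333).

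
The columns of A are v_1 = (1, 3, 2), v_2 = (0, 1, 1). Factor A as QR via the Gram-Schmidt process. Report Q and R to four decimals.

Q = [[0.2673, -0.7715], [0.8018, -0.1543], [0.5345, 0.6172]], R = [[3.7417, 1.3363], [0.0000, 0.4629]]

q_1 = v_1/‖v_1‖ = (1, 3, 2)/3.7417 = (0.2673, 0.8018, 0.5345).
r_{12} = q_1·v_2 = 1.3363.
u_2 = v_2 − 1.3363·q_1 = (-0.3571, -0.0714, 0.2857).
‖u_2‖ = 0.4629, so q_2 = (-0.7715, -0.1543, 0.6172).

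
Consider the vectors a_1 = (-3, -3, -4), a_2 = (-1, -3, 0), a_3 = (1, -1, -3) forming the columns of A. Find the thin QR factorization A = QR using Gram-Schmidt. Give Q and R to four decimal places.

a_1 = (-3, -3, -4); ‖a_1‖ = 5.8310, so e_1 = (-0.5145, -0.5145, -0.6860).
e_1·a_2 = (-0.5145)·(-1) + (-0.5145)·(-3) + (-0.6860)·0 = 2.0580.
u_2 = a_2 − 2.0580·e_1 = (0.0588, -1.9412, 1.4118).
‖u_2‖ = 2.4010, so e_2 = (0.0245, -0.8085, 0.5880).
e_1·a_3 = (-0.5145)·1 + (-0.5145)·(-1) + (-0.6860)·(-3) = 2.0580; e_2·a_3 = 0.0245·1 + (-0.8085)·(-1) + 0.5880·(-3) = -0.9310.
u_3 = a_3 − 2.0580·e_1 + 0.9310·e_2 = (2.0816, -0.6939, -1.0408).
‖u_3‖ = 2.4286, so e_3 = (0.8571, -0.2857, -0.4286).

Q = [[-0.5145, 0.0245, 0.8571], [-0.5145, -0.8085, -0.2857], [-0.6860, 0.5880, -0.4286]], R = [[5.8310, 2.0580, 2.0580], [0.0000, 2.4010, -0.9310], [0.0000, 0.0000, 2.4286]]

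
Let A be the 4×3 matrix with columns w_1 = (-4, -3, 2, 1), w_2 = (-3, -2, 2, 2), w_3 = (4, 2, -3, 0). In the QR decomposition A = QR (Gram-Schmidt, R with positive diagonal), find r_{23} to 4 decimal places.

r_{23} = 0.2981

e_1 = w_1/‖w_1‖ = (-4, -3, 2, 1)/5.4772 = (-0.7303, -0.5477, 0.3651, 0.1826).
r_{12} = e_1·w_2 = 4.3818.
u_2 = w_2 − 4.3818·e_1 = (0.2000, 0.4000, 0.4000, 1.2000).
‖u_2‖ = 1.3416, so e_2 = (0.1491, 0.2981, 0.2981, 0.8944).
r_{23} = e_2·w_3 = 0.2981.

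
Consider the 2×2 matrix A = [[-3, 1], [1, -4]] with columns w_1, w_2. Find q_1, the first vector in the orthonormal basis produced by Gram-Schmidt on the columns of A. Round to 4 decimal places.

w_1 = (-3, 1); ‖w_1‖ = 3.1623, so q_1 = (-0.9487, 0.3162).

q_1 = (-0.9487, 0.3162)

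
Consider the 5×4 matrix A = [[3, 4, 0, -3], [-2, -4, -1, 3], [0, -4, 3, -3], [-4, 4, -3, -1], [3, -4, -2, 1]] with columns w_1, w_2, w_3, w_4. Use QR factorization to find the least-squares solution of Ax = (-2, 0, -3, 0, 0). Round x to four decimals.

w_1 = (3, -2, 0, -4, 3); ‖w_1‖ = 6.1644, so e_1 = (0.4867, -0.3244, 0.0000, -0.6489, 0.4867).
e_1·w_2 = 0.4867·4 + (-0.3244)·(-4) + 0.0000·(-4) + (-0.6489)·4 + 0.4867·(-4) = -1.2978.
u_2 = w_2 + 1.2978·e_1 = (4.6316, -4.4211, -4.0000, 3.1579, -3.3684).
‖u_2‖ = 8.8496, so e_2 = (0.5234, -0.4996, -0.4520, 0.3568, -0.3806).
e_1·w_3 = 0.4867·0 + (-0.3244)·(-1) + 0.0000·3 + (-0.6489)·(-3) + 0.4867·(-2) = 1.2978; e_2·w_3 = 0.5234·0 + (-0.4996)·(-1) + (-0.4520)·3 + 0.3568·(-3) + (-0.3806)·(-2) = -1.1657.
u_3 = w_3 − 1.2978·e_1 + 1.1657·e_2 = (-0.0215, -1.1613, 2.4731, -1.7419, -3.0753).
‖u_3‖ = 4.4673, so e_3 = (-0.0048, -0.2600, 0.5536, -0.3899, -0.6884).
e_1·w_4 = 0.4867·(-3) + (-0.3244)·3 + 0.0000·(-3) + (-0.6489)·(-1) + 0.4867·1 = -1.2978; e_2·w_4 = 0.5234·(-3) + (-0.4996)·3 + (-0.4520)·(-3) + 0.3568·(-1) + (-0.3806)·1 = -2.4503; e_3·w_4 = (-0.0048)·(-3) + (-0.2600)·3 + 0.5536·(-3) + (-0.3899)·(-1) + (-0.6884)·1 = -2.7247.
u_4 = w_4 + 1.2978·e_1 + 2.4503·e_2 + 2.7247·e_3 = (-1.0991, 0.6466, -2.5991, -2.0302, -1.1767).
‖u_4‖ = 3.7267, so e_4 = (-0.2949, 0.1735, -0.6974, -0.5448, -0.3158).
Qᵀb = (-0.9733, 0.3093, -1.6512, 2.6822).
Back-substitute: x_4 = 2.6822/3.7267 = 0.7197.
x_3 = (-1.6512 + 2.7247·0.7197)/4.4673 = 0.0694.
x_2 = (0.3093 + 1.1657·0.0694 + 2.4503·0.7197)/8.8496 = 0.2434.
x_1 = (-0.9733 + 1.2978·0.2434 − 1.2978·0.0694 + 1.2978·0.7197)/6.1644 = 0.0303.

x = (0.0303, 0.2434, 0.0694, 0.7197)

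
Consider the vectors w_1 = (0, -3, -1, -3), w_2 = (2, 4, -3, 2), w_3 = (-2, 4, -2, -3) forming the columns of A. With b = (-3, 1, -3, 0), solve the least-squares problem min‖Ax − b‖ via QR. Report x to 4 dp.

w_1 = (0, -3, -1, -3); ‖w_1‖ = 4.3589, so q_1 = (0.0000, -0.6882, -0.2294, -0.6882).
q_1·w_2 = 0.0000·2 + (-0.6882)·4 + (-0.2294)·(-3) + (-0.6882)·2 = -3.4412.
u_2 = w_2 + 3.4412·q_1 = (2.0000, 1.6316, -3.7895, -0.3684).
‖u_2‖ = 4.5998, so q_2 = (0.4348, 0.3547, -0.8238, -0.0801).
q_1·w_3 = 0.0000·(-2) + (-0.6882)·4 + (-0.2294)·(-2) + (-0.6882)·(-3) = -0.2294; q_2·w_3 = 0.4348·(-2) + 0.3547·4 + (-0.8238)·(-2) + (-0.0801)·(-3) = 2.4372.
u_3 = w_3 + 0.2294·q_1 − 2.4372·q_2 = (-3.0597, 2.9776, -0.0448, -2.9627).
‖u_3‖ = 5.1969, so q_3 = (-0.5888, 0.5730, -0.0086, -0.5701).
Qᵀb = (0.0000, 1.5218, 2.3651).
Back-substitute: x_3 = 2.3651/5.1969 = 0.4551.
x_2 = (1.5218 − 2.4372·0.4551)/4.5998 = 0.0897.
x_1 = (0.0000 + 3.4412·0.0897 + 0.2294·0.4551)/4.3589 = 0.0948.

x = (0.0948, 0.0897, 0.4551)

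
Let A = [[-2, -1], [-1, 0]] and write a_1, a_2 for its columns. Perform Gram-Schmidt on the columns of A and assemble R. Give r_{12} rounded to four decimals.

a_1 = (-2, -1); ‖a_1‖ = 2.2361, so q_1 = (-0.8944, -0.4472).
r_{12} = q_1·a_2 = 0.8944.

r_{12} = 0.8944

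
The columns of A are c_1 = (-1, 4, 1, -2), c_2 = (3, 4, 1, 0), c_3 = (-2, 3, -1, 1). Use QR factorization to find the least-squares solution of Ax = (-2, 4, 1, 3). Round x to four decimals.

q_1 = c_1/‖c_1‖ = (-1, 4, 1, -2)/4.6904 = (-0.2132, 0.8528, 0.2132, -0.4264).
r_{12} = q_1·c_2 = 2.9848.
u_2 = c_2 − 2.9848·q_1 = (3.6364, 1.4545, 0.3636, 1.2727).
‖u_2‖ = 4.1341, so q_2 = (0.8796, 0.3518, 0.0880, 0.3079).
r_{13} = q_1·c_3 = 2.3452; r_{23} = q_2·c_3 = -0.4838.
u_3 = c_3 − 2.3452·q_1 + 0.4838·q_2 = (-1.0745, 1.1702, -1.4574, 2.1489).
‖u_3‖ = 3.0440, so q_3 = (-0.3530, 0.3844, -0.4788, 0.7060).
Qᵀb = (2.7716, 0.6597, 3.8828).
Back-substitute: x_3 = 3.8828/3.0440 = 1.2755.
x_2 = (0.6597 + 0.4838·1.2755)/4.1341 = 0.3088.
x_1 = (2.7716 − 2.9848·0.3088 − 2.3452·1.2755)/4.6904 = -0.2434.

x = (-0.2434, 0.3088, 1.2755)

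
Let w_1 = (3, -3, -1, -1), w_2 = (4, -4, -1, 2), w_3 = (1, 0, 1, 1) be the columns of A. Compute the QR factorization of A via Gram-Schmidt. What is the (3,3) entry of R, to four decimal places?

r_{33} = 1.2430

w_1 = (3, -3, -1, -1); ‖w_1‖ = 4.4721, so q_1 = (0.6708, -0.6708, -0.2236, -0.2236).
q_1·w_2 = 0.6708·4 + (-0.6708)·(-4) + (-0.2236)·(-1) + (-0.2236)·2 = 5.1430.
u_2 = w_2 − 5.1430·q_1 = (0.5500, -0.5500, 0.1500, 3.1500).
‖u_2‖ = 3.2481, so q_2 = (0.1693, -0.1693, 0.0462, 0.9698).
q_1·w_3 = 0.6708·1 + (-0.6708)·0 + (-0.2236)·1 + (-0.2236)·1 = 0.2236; q_2·w_3 = 0.1693·1 + (-0.1693)·0 + 0.0462·1 + 0.9698·1 = 1.1853.
u_3 = w_3 − 0.2236·q_1 − 1.1853·q_2 = (0.6493, 0.3507, 0.9953, -0.0995).
r_{33} = ‖u_3‖ = 1.2430.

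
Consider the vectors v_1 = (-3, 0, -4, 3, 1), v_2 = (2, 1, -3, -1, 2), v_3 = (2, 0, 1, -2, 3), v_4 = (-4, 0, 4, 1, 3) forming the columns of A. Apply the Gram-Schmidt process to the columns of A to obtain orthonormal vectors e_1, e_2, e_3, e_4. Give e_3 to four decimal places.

e_3 = (-0.2145, -0.2290, 0.3687, -0.0145, 0.8749)

e_1 = v_1/‖v_1‖ = (-3, 0, -4, 3, 1)/5.9161 = (-0.5071, 0.0000, -0.6761, 0.5071, 0.1690).
r_{12} = e_1·v_2 = 0.8452.
u_2 = v_2 − 0.8452·e_1 = (2.4286, 1.0000, -2.4286, -1.4286, 1.8571).
‖u_2‖ = 4.2762, so e_2 = (0.5679, 0.2339, -0.5679, -0.3341, 0.4343).
r_{13} = e_1·v_3 = -2.1974; r_{23} = e_2·v_3 = 2.5390.
u_3 = v_3 + 2.1974·e_1 − 2.5390·e_2 = (-0.5562, -0.5937, 0.9563, -0.0375, 2.2687).
‖u_3‖ = 2.5933, so e_3 = (-0.2145, -0.2290, 0.3687, -0.0145, 0.8749).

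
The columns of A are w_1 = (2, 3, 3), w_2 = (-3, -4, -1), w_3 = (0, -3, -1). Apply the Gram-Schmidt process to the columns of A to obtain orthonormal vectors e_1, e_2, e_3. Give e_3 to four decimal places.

e_3 = (0.7863, -0.6116, 0.0874)

w_1 = (2, 3, 3); ‖w_1‖ = 4.6904, so e_1 = (0.4264, 0.6396, 0.6396).
e_1·w_2 = 0.4264·(-3) + 0.6396·(-4) + 0.6396·(-1) = -4.4772.
u_2 = w_2 + 4.4772·e_1 = (-1.0909, -1.1364, 1.8636).
‖u_2‖ = 2.4402, so e_2 = (-0.4471, -0.4657, 0.7637).
e_1·w_3 = 0.4264·0 + 0.6396·(-3) + 0.6396·(-1) = -2.5584; e_2·w_3 = (-0.4471)·0 + (-0.4657)·(-3) + 0.7637·(-1) = 0.6333.
u_3 = w_3 + 2.5584·e_1 − 0.6333·e_2 = (1.3740, -1.0687, 0.1527).
‖u_3‖ = 1.7474, so e_3 = (0.7863, -0.6116, 0.0874).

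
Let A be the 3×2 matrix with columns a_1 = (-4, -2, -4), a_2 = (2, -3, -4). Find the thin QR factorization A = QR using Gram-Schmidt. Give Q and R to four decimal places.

Q = [[-0.6667, 0.7326], [-0.3333, -0.4579], [-0.6667, -0.5037]], R = [[6.0000, 2.3333], [0.0000, 4.8534]]

q_1 = a_1/‖a_1‖ = (-4, -2, -4)/6.0000 = (-0.6667, -0.3333, -0.6667).
r_{12} = q_1·a_2 = 2.3333.
u_2 = a_2 − 2.3333·q_1 = (3.5556, -2.2222, -2.4444).
‖u_2‖ = 4.8534, so q_2 = (0.7326, -0.4579, -0.5037).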